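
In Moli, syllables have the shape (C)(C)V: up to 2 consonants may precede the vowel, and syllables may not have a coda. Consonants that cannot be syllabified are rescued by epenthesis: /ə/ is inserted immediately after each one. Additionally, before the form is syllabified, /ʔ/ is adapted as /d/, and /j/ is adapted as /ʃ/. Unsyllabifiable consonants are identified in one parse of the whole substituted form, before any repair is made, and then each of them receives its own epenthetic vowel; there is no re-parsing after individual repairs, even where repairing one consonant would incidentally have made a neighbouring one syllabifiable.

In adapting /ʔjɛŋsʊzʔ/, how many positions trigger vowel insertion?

2

After substitution the input is /dʃɛŋsʊzd/.
The unsyllabifiable consonants are /z/, /d/; each receives one epenthetic vowel.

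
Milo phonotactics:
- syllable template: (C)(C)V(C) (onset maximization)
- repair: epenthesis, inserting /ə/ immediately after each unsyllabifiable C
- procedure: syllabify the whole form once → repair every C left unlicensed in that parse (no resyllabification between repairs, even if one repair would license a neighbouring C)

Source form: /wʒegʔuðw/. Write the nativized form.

The consonants /w/ cannot be parsed into a legal (C)(C)V(C) syllable (at most one coda consonant is licensed; onsets may contain at most 2 consonants).
Each unlicensed consonant becomes the onset of a new syllable: /w/ → /wə/.

wʒegʔuðwə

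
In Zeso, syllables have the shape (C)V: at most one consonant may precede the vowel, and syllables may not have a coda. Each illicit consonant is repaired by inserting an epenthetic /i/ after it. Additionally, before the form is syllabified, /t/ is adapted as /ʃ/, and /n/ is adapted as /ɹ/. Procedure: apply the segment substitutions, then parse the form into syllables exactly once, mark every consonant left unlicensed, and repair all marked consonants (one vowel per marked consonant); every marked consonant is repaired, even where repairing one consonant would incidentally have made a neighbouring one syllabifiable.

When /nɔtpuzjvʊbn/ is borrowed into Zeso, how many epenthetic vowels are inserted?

After substitution the input is /ɹɔʃpuzjvʊbɹ/.
The unsyllabifiable consonants are /ʃ/, /z/, /j/, /b/, /ɹ/; each receives one epenthetic vowel.

5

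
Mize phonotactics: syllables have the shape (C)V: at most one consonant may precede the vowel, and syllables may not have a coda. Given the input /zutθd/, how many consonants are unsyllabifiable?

Under (C)V, the unsyllabifiable consonants are /t/, /θ/, /d/ (no codas are permitted; onsets are limited to one consonant).

3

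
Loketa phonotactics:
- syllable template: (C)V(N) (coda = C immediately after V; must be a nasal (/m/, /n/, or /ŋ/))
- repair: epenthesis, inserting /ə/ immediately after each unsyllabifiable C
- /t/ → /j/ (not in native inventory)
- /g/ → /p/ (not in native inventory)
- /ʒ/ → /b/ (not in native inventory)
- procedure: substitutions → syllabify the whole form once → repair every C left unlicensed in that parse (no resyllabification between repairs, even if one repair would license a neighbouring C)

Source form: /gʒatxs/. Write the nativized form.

pəbajəxəsə

Substitution: /g/ → /p/, /ʒ/ → /b/, /t/ → /j/, giving /pbajxs/.
The consonants /p/, /j/, /x/, /s/ cannot be parsed into a legal (C)V(N) syllable (only a nasal (/m/, /n/, or /ŋ/) is licensed in coda position; onsets are limited to one consonant).
Inserting the epenthetic vowel yields /p/ → /pə/, /j/ → /jə/, /x/ → /xə/, /s/ → /sə/.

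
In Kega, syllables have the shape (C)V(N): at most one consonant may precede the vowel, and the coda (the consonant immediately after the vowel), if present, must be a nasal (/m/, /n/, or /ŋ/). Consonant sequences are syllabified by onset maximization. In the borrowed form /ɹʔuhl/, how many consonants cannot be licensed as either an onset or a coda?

3

Syllabifying with onset maximization leaves /ɹ/, /h/, /l/ stranded (only a nasal (/m/, /n/, or /ŋ/) is licensed in coda position; onsets are limited to one consonant).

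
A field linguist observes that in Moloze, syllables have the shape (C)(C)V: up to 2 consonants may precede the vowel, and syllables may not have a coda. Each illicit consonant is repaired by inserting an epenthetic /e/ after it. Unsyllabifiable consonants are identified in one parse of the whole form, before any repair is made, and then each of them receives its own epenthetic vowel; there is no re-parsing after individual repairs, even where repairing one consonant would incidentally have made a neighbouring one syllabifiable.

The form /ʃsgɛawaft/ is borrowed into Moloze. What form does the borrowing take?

ʃesgɛawafete

Under (C)(C)V, the unsyllabifiable consonants are /ʃ/, /f/, /t/ (no codas are permitted; onsets may contain at most 2 consonants).
Epenthesis after each stranded consonant: /ʃ/ → /ʃe/, /f/ → /fe/, /t/ → /te/.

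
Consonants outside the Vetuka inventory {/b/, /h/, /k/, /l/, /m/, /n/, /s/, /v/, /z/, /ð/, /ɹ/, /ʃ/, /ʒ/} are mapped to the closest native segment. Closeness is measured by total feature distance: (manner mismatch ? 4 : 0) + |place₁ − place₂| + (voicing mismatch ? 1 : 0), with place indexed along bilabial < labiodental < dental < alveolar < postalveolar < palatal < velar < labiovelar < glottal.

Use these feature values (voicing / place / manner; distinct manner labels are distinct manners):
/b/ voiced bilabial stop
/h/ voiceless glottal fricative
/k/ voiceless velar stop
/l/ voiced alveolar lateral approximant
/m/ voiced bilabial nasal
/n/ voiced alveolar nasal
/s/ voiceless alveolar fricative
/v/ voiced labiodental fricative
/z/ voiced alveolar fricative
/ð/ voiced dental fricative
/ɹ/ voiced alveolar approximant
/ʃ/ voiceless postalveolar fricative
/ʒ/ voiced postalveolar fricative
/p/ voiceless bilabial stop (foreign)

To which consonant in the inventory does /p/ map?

/b/ is closest: same manner (stop), place distance 0 (bilabial→bilabial), voicing differs (+1); total 1. Next closest is /m/ at distance 5.

b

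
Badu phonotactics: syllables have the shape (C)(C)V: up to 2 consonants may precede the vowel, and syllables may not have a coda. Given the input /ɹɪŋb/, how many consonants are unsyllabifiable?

Syllabifying with onset maximization leaves /ŋ/, /b/ stranded (no codas are permitted; onsets may contain at most 2 consonants).

2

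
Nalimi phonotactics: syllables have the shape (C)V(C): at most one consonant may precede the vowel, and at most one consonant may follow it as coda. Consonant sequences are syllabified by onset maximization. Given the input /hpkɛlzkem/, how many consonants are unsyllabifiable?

The consonants /h/, /p/, /z/ cannot be parsed into a legal (C)V(C) syllable (at most one coda consonant is licensed; onsets are limited to one consonant).

3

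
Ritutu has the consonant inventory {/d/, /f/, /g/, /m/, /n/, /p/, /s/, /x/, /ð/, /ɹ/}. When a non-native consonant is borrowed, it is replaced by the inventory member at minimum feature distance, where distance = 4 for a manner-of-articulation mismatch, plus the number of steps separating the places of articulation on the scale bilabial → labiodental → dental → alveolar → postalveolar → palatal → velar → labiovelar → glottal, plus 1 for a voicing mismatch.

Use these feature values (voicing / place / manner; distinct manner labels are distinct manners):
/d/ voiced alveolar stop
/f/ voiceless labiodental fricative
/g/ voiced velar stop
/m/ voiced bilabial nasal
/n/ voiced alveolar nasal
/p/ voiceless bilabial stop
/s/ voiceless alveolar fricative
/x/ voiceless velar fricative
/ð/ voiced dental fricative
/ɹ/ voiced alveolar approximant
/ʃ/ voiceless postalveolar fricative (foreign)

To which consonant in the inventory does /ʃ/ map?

/s/ is closest: same manner (fricative), place distance 1 (postalveolar→alveolar), same voicing; total 1. Next closest is /x/ at distance 2.

s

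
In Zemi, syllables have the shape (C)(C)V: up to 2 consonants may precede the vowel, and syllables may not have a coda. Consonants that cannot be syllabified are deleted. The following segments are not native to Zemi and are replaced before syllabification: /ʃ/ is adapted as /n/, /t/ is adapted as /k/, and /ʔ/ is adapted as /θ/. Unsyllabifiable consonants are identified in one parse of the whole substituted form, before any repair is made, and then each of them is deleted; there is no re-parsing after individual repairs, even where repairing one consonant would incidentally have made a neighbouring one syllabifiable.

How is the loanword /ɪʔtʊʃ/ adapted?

ɪθkʊ

Substitution: /ʔ/ → /θ/, /t/ → /k/, /ʃ/ → /n/, giving /ɪθkʊn/.
The consonants /n/ cannot be parsed into a legal (C)(C)V syllable (no codas are permitted; onsets may contain at most 2 consonants).
Each unlicensed consonant is deleted: /n/.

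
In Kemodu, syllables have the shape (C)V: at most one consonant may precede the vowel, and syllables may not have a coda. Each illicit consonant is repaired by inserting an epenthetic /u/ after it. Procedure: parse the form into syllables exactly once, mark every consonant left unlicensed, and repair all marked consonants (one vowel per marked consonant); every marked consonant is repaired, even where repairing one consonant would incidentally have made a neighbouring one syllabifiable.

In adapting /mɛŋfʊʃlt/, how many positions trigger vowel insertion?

4

The unsyllabifiable consonants are /ŋ/, /ʃ/, /l/, /t/; each receives one epenthetic vowel.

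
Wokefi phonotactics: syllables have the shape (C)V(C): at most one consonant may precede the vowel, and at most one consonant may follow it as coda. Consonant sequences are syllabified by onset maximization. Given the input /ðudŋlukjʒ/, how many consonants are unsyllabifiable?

3

The consonants /ŋ/, /j/, /ʒ/ cannot be parsed into a legal (C)V(C) syllable (at most one coda consonant is licensed; onsets are limited to one consonant).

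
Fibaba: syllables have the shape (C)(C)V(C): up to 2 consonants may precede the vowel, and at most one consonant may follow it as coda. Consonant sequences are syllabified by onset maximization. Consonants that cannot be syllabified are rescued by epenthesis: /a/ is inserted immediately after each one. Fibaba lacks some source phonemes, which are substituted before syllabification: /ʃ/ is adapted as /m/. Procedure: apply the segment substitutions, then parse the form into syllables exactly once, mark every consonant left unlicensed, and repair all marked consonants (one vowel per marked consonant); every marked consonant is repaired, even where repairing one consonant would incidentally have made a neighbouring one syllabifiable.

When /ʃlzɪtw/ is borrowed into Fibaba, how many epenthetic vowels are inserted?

After substitution the input is /mlzɪtw/.
The unsyllabifiable consonants are /m/, /w/; each receives one epenthetic vowel.

2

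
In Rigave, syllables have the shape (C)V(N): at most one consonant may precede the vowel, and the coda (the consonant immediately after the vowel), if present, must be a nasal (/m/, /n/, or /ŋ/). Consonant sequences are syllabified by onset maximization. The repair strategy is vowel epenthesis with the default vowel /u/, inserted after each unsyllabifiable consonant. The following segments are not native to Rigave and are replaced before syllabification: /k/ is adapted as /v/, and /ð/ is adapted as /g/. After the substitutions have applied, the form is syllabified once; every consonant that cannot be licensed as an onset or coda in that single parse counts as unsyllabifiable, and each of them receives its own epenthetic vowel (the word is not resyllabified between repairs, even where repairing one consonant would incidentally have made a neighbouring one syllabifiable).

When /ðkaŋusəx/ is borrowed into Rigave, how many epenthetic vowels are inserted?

2

After substitution the input is /gvaŋusəx/.
The unsyllabifiable consonants are /g/, /x/; each receives one epenthetic vowel.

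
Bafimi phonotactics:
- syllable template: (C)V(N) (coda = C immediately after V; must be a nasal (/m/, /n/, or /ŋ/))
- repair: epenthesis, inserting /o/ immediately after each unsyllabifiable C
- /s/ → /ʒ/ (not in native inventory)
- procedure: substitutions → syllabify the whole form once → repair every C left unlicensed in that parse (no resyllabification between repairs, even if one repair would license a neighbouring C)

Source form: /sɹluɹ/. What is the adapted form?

Substitution: /s/ → /ʒ/, giving /ʒɹluɹ/.
The consonants /ʒ/, /ɹ/, /ɹ/ cannot be parsed into a legal (C)V(N) syllable (only a nasal (/m/, /n/, or /ŋ/) is licensed in coda position; onsets are limited to one consonant).
Each unlicensed consonant becomes the onset of a new syllable: /ʒ/ → /ʒo/, /ɹ/ → /ɹo/, /ɹ/ → /ɹo/.

ʒoɹoluɹo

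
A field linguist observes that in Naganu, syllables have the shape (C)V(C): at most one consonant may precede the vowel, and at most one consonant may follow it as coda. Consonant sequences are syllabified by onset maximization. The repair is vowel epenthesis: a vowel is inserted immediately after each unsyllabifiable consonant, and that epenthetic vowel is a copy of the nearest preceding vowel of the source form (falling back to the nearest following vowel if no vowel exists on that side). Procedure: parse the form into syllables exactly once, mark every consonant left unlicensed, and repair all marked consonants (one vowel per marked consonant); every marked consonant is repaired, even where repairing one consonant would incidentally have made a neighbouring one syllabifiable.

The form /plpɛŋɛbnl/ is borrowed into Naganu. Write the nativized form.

pɛlɛpɛŋɛbnɛlɛ

Under (C)V(C), the unsyllabifiable consonants are /p/, /l/, /n/, /l/ (at most one coda consonant is licensed; onsets are limited to one consonant).
Epenthesis after each stranded consonant: /p/ → /pɛ/, /l/ → /lɛ/, /n/ → /nɛ/, /l/ → /lɛ/.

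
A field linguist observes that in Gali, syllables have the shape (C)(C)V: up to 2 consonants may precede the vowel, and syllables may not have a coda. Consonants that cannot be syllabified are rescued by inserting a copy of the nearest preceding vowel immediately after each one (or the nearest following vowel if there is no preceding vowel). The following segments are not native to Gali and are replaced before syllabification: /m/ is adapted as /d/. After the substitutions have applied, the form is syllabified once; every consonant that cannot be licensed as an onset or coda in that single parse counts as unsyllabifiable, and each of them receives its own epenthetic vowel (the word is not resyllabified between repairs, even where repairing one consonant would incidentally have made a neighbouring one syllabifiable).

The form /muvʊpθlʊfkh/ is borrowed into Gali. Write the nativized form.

duvʊpʊθlʊfʊkʊhʊ

Substitution: /m/ → /d/, giving /duvʊpθlʊfkh/.
Syllabifying with onset maximization leaves /p/, /f/, /k/, /h/ stranded (no codas are permitted; onsets may contain at most 2 consonants).
Inserting the epenthetic vowel yields /p/ → /pʊ/, /f/ → /fʊ/, /k/ → /kʊ/, /h/ → /hʊ/.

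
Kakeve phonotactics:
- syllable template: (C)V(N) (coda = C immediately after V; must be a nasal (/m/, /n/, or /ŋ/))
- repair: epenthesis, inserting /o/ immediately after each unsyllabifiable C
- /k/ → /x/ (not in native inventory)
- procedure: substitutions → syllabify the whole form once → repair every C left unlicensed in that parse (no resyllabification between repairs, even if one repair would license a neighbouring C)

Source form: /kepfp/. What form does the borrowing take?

xepofopo

Substitution: /k/ → /x/, giving /xepfp/.
Under (C)V(N), the unsyllabifiable consonants are /p/, /f/, /p/ (only a nasal (/m/, /n/, or /ŋ/) is licensed in coda position; onsets are limited to one consonant).
Each unlicensed consonant becomes the onset of a new syllable: /p/ → /po/, /f/ → /fo/, /p/ → /po/.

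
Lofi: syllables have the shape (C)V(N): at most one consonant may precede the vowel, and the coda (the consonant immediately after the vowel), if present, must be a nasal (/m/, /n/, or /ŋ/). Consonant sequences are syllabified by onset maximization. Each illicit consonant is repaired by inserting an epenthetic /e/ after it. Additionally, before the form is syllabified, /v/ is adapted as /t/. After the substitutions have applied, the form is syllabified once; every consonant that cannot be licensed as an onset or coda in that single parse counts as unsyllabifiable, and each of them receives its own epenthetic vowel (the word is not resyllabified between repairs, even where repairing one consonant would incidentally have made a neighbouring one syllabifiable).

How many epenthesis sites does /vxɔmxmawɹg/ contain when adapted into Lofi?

5

After substitution the input is /txɔmxmawɹg/.
The unsyllabifiable consonants are /t/, /x/, /w/, /ɹ/, /g/; each receives one epenthetic vowel.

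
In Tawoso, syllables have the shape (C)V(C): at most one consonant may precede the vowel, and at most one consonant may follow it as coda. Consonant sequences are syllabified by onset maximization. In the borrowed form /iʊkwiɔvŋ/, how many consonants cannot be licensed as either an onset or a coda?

Under (C)V(C), the unsyllabifiable consonants are /ŋ/ (at most one coda consonant is licensed; onsets are limited to one consonant).

1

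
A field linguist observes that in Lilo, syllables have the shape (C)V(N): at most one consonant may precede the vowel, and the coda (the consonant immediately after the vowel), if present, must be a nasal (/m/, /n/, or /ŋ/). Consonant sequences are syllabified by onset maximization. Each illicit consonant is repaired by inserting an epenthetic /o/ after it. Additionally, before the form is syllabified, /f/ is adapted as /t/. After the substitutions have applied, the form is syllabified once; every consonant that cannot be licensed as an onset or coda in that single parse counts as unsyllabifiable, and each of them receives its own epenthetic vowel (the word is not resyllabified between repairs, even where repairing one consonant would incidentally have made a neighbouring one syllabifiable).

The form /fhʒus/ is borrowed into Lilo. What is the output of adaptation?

tohoʒuso

Substitution: /f/ → /t/, giving /thʒus/.
The consonants /t/, /h/, /s/ cannot be parsed into a legal (C)V(N) syllable (only a nasal (/m/, /n/, or /ŋ/) is licensed in coda position; onsets are limited to one consonant).
Inserting the epenthetic vowel yields /t/ → /to/, /h/ → /ho/, /s/ → /so/.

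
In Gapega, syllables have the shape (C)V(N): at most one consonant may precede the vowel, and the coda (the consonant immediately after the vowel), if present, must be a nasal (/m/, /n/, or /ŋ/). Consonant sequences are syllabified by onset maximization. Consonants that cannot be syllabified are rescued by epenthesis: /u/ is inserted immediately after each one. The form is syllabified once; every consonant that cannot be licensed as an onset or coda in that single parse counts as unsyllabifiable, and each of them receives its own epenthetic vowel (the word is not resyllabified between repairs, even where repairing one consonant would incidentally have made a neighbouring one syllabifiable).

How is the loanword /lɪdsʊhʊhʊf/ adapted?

The consonants /d/, /f/ cannot be parsed into a legal (C)V(N) syllable (only a nasal (/m/, /n/, or /ŋ/) is licensed in coda position; onsets are limited to one consonant).
Each unlicensed consonant becomes the onset of a new syllable: /d/ → /du/, /f/ → /fu/.

lɪdusʊhʊhʊfu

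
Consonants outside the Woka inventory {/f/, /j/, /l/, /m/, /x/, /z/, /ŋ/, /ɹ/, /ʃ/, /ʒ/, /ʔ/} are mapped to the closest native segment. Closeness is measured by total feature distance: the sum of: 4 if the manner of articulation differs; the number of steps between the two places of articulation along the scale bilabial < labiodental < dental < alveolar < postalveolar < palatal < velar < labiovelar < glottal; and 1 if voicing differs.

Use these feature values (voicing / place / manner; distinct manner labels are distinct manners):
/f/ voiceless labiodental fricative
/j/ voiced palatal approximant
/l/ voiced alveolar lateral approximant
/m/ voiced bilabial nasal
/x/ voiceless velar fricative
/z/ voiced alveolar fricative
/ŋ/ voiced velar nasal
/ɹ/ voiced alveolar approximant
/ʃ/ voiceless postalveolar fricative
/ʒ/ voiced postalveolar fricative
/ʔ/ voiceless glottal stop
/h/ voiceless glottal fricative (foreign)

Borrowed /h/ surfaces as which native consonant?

x

/x/ is closest: same manner (fricative), place distance 2 (glottal→velar), same voicing; total 2. Next closest is /ʃ/ at distance 4.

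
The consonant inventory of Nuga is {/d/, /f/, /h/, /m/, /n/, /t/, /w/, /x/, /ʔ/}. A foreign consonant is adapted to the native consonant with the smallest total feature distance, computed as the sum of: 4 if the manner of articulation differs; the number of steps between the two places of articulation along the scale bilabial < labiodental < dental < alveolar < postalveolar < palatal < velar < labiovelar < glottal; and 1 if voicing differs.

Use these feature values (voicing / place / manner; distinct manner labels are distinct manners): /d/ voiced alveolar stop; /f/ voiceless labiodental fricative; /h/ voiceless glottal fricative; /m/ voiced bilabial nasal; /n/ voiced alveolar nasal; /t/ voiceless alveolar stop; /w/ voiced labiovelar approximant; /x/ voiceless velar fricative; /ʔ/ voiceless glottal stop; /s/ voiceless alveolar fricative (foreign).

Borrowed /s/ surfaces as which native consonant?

f

/f/ is closest: same manner (fricative), place distance 2 (alveolar→labiodental), same voicing; total 2. Next closest is /x/ at distance 3.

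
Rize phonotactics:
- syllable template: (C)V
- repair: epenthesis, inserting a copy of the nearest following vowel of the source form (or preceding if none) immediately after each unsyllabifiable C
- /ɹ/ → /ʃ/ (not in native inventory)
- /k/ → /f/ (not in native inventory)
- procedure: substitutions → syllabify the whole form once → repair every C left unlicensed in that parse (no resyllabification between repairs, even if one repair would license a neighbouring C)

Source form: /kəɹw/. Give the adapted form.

fəʃəwə

Substitution: /k/ → /f/, /ɹ/ → /ʃ/, giving /fəʃw/.
Under (C)V, the unsyllabifiable consonants are /ʃ/, /w/ (no codas are permitted; onsets are limited to one consonant).
Epenthesis after each stranded consonant: /ʃ/ → /ʃə/, /w/ → /wə/.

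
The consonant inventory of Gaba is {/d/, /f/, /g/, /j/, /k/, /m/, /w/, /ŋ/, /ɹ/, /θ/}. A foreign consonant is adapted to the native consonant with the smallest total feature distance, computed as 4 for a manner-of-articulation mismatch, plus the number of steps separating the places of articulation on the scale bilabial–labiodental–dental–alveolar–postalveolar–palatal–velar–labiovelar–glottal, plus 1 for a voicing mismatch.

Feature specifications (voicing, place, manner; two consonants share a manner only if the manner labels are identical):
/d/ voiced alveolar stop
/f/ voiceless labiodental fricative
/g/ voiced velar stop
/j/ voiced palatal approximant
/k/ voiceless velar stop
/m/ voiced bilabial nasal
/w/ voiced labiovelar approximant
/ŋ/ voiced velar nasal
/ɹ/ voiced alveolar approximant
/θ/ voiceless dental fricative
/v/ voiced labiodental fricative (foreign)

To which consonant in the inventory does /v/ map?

/f/ is closest: same manner (fricative), place distance 0 (labiodental→labiodental), voicing differs (+1); total 1. Next closest is /θ/ at distance 2.

f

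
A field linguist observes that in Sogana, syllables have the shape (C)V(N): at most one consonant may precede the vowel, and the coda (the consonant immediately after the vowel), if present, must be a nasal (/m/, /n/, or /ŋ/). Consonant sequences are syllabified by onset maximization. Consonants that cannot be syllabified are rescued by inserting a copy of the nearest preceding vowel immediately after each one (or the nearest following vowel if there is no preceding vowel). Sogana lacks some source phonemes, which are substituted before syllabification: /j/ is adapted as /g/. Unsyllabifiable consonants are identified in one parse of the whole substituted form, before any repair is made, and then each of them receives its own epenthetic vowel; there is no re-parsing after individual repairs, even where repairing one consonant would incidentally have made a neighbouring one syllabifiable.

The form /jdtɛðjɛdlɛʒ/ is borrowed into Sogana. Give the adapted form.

Substitution: /j/ → /g/, giving /gdtɛðgɛdlɛʒ/.
Under (C)V(N), the unsyllabifiable consonants are /g/, /d/, /ð/, /d/, /ʒ/ (only a nasal (/m/, /n/, or /ŋ/) is licensed in coda position; onsets are limited to one consonant).
Epenthesis after each stranded consonant: /g/ → /gɛ/, /d/ → /dɛ/, /ð/ → /ðɛ/, /d/ → /dɛ/, /ʒ/ → /ʒɛ/.

gɛdɛtɛðɛgɛdɛlɛʒɛ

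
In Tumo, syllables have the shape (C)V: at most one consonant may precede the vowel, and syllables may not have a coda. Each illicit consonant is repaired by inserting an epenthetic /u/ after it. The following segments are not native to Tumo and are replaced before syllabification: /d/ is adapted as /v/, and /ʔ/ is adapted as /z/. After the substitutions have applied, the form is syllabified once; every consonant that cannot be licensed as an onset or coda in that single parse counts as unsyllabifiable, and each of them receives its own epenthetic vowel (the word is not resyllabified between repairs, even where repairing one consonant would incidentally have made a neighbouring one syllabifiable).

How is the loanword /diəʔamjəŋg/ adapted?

viəzamujəŋugu

Substitution: /d/ → /v/, /ʔ/ → /z/, giving /viəzamjəŋg/.
Syllabifying with onset maximization leaves /m/, /ŋ/, /g/ stranded (no codas are permitted; onsets are limited to one consonant).
Epenthesis after each stranded consonant: /m/ → /mu/, /ŋ/ → /ŋu/, /g/ → /gu/.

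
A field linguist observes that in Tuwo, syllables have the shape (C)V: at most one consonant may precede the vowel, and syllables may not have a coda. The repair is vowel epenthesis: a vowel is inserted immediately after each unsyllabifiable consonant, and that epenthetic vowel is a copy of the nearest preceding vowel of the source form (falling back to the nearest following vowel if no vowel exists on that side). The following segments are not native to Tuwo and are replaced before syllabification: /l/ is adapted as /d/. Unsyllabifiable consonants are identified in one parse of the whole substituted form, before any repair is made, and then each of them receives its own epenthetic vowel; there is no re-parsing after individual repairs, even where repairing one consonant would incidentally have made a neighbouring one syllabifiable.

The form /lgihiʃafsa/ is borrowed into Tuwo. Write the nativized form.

digihiʃafasa

Substitution: /l/ → /d/, giving /dgihiʃafsa/.
Syllabifying with onset maximization leaves /d/, /f/ stranded (no codas are permitted; onsets are limited to one consonant).
Epenthesis after each stranded consonant: /d/ → /di/, /f/ → /fa/.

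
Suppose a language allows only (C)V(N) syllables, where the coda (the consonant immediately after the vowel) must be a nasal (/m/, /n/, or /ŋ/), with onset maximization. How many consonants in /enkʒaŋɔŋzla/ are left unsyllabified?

2

The consonants /k/, /z/ cannot be parsed into a legal (C)V(N) syllable (only a nasal (/m/, /n/, or /ŋ/) is licensed in coda position; onsets are limited to one consonant).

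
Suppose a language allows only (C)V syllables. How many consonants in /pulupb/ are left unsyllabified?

2

The consonants /p/, /b/ cannot be parsed into a legal (C)V syllable (no codas are permitted; onsets are limited to one consonant).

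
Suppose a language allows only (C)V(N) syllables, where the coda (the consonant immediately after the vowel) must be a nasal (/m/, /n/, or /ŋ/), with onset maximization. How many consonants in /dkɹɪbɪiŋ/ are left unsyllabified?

2

Under (C)V(N), the unsyllabifiable consonants are /d/, /k/ (only a nasal (/m/, /n/, or /ŋ/) is licensed in coda position; onsets are limited to one consonant).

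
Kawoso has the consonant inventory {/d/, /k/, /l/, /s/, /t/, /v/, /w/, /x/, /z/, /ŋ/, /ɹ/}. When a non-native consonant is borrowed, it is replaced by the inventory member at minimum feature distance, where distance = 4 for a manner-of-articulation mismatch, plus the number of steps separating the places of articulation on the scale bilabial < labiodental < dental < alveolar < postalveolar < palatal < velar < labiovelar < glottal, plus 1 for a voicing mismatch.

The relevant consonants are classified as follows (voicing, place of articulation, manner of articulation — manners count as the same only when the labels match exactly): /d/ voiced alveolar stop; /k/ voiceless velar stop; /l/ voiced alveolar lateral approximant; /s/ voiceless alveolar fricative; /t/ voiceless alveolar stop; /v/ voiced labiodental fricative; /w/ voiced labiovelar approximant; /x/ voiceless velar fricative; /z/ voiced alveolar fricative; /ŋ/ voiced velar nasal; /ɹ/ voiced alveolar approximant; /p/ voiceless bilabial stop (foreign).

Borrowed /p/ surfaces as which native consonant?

/t/ is closest: same manner (stop), place distance 3 (bilabial→alveolar), same voicing; total 3. Next closest is /d/ at distance 4.

t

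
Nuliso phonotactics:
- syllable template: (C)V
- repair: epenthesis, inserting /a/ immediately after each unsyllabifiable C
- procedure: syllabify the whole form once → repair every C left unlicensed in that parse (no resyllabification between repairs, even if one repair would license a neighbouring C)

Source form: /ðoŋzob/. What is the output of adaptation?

ðoŋazoba

Syllabifying with onset maximization leaves /ŋ/, /b/ stranded (no codas are permitted; onsets are limited to one consonant).
Inserting the epenthetic vowel yields /ŋ/ → /ŋa/, /b/ → /ba/.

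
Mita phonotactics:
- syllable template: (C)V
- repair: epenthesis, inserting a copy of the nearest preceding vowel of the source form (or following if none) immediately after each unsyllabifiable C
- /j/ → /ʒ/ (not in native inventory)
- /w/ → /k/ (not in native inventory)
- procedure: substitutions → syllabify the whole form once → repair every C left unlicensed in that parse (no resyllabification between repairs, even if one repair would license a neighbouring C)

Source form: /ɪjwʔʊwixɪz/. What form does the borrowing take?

ɪʒɪkɪʔʊkixɪzɪ

Substitution: /j/ → /ʒ/, /w/ → /k/, giving /ɪʒkʔʊkixɪz/.
Syllabifying with onset maximization leaves /ʒ/, /k/, /z/ stranded (no codas are permitted; onsets are limited to one consonant).
Each unlicensed consonant becomes the onset of a new syllable: /ʒ/ → /ʒɪ/, /k/ → /kɪ/, /z/ → /zɪ/.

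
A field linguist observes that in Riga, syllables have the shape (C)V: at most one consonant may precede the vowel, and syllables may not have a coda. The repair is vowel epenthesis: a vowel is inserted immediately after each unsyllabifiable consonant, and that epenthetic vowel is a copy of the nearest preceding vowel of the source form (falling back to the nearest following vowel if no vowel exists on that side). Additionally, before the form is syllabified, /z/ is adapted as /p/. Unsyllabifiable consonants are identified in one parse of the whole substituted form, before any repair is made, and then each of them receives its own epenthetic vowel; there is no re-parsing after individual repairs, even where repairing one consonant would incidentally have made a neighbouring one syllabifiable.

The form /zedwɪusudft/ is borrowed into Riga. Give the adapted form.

Substitution: /z/ → /p/, giving /pedwɪusudft/.
The consonants /d/, /d/, /f/, /t/ cannot be parsed into a legal (C)V syllable (no codas are permitted; onsets are limited to one consonant).
Inserting the epenthetic vowel yields /d/ → /de/, /d/ → /du/, /f/ → /fu/, /t/ → /tu/.

pedewɪusudufutu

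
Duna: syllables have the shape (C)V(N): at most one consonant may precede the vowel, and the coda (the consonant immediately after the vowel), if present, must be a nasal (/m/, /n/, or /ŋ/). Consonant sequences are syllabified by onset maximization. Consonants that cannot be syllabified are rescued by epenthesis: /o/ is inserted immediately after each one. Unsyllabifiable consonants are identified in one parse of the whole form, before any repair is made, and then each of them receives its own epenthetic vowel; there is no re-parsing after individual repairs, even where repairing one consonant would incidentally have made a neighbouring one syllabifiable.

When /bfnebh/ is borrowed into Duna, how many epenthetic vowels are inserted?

The unsyllabifiable consonants are /b/, /f/, /b/, /h/; each receives one epenthetic vowel.

4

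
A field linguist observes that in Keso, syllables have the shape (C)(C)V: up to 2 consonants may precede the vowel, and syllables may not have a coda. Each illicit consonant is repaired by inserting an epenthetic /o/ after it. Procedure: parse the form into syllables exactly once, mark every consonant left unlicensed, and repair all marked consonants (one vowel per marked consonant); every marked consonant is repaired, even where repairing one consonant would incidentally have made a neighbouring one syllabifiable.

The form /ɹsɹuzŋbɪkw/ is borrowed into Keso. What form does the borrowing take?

ɹosɹuzoŋbɪkowo

Syllabifying with onset maximization leaves /ɹ/, /z/, /k/, /w/ stranded (no codas are permitted; onsets may contain at most 2 consonants).
Epenthesis after each stranded consonant: /ɹ/ → /ɹo/, /z/ → /zo/, /k/ → /ko/, /w/ → /wo/.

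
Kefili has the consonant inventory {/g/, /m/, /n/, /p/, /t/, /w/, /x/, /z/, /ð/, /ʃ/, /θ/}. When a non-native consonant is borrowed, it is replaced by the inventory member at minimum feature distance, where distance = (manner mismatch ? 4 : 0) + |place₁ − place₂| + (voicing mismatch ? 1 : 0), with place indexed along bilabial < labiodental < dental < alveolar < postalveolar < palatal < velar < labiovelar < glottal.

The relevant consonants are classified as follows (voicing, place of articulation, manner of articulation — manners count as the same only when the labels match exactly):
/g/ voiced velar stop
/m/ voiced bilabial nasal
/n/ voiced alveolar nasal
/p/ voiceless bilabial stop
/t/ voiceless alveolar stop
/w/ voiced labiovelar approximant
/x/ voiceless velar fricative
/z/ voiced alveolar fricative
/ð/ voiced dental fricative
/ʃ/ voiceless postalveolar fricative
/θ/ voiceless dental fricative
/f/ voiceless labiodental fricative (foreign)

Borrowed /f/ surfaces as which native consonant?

θ

/θ/ is closest: same manner (fricative), place distance 1 (labiodental→dental), same voicing; total 1. Next closest is /ð/ at distance 2.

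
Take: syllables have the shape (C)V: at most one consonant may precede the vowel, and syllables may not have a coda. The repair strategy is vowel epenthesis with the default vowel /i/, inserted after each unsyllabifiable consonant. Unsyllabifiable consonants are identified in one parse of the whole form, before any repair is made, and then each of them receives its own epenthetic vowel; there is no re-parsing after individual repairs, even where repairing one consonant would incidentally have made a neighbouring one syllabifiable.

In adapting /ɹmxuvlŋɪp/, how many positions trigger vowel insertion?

5

The unsyllabifiable consonants are /ɹ/, /m/, /v/, /l/, /p/; each receives one epenthetic vowel.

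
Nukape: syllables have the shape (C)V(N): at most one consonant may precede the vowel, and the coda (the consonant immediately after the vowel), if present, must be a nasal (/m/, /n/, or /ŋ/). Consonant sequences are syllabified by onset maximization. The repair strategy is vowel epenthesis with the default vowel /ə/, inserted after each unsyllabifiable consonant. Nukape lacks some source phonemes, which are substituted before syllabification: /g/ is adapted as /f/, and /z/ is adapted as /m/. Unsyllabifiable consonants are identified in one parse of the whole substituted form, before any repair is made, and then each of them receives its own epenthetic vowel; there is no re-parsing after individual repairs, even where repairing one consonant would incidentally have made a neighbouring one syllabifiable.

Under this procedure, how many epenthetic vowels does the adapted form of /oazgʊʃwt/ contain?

After substitution the input is /oamfʊʃwt/.
The unsyllabifiable consonants are /ʃ/, /w/, /t/; each receives one epenthetic vowel.

3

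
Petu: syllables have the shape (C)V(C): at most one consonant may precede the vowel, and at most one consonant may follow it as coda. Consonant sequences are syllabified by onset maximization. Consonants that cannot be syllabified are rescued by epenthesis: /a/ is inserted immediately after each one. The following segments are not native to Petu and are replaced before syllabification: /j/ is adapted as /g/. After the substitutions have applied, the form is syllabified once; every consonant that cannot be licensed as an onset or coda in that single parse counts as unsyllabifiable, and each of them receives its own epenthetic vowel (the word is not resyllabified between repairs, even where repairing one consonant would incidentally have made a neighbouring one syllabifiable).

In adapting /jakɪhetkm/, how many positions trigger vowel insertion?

After substitution the input is /gakɪhetkm/.
The unsyllabifiable consonants are /k/, /m/; each receives one epenthetic vowel.

2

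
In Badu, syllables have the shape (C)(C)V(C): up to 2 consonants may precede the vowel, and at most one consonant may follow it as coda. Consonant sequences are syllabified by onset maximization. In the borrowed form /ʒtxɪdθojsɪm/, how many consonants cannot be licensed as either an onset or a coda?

1

The consonants /ʒ/ cannot be parsed into a legal (C)(C)V(C) syllable (at most one coda consonant is licensed; onsets may contain at most 2 consonants).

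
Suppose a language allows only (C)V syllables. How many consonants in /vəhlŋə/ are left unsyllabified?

2

The consonants /h/, /l/ cannot be parsed into a legal (C)V syllable (no codas are permitted; onsets are limited to one consonant).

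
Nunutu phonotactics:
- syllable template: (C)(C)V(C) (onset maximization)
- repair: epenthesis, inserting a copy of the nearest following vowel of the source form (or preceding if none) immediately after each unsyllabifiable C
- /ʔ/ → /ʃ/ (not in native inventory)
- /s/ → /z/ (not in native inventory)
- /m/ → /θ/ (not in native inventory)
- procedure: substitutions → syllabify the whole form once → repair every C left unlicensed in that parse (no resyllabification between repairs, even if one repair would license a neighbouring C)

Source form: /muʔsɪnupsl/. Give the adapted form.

θuʃzɪnupzulu

Substitution: /m/ → /θ/, /ʔ/ → /ʃ/, /s/ → /z/, giving /θuʃzɪnupzl/.
Syllabifying with onset maximization leaves /z/, /l/ stranded (at most one coda consonant is licensed; onsets may contain at most 2 consonants).
Epenthesis after each stranded consonant: /z/ → /zu/, /l/ → /lu/.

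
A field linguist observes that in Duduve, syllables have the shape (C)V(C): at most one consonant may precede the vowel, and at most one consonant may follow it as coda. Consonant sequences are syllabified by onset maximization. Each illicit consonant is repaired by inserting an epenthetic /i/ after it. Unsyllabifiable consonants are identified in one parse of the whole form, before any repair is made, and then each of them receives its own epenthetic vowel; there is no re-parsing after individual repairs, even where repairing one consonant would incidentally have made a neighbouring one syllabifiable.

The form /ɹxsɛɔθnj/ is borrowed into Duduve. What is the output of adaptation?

The consonants /ɹ/, /x/, /n/, /j/ cannot be parsed into a legal (C)V(C) syllable (at most one coda consonant is licensed; onsets are limited to one consonant).
Each unlicensed consonant becomes the onset of a new syllable: /ɹ/ → /ɹi/, /x/ → /xi/, /n/ → /ni/, /j/ → /ji/.

ɹixisɛɔθniji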